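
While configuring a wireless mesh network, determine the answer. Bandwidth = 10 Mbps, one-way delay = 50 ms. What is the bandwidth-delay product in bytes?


Given: bandwidth = 10 Mbps, delay = 50 ms
BDP in bits = 10 * 10^6 * 50 / 1000
BDP in bits = 500000
BDP in bytes = 500000 / 8 = 62500

62500


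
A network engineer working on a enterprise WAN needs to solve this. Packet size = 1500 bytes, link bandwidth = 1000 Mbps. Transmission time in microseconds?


Given: packet = 1500 bytes, bandwidth = 1000 Mbps
Packet in bits = 1500 * 8 = 12000 bits
Bandwidth = 1000 * 10^6 = 1000000000 bps
Time = 12000 / 1000000000 seconds
Time in us = 12000 * 10^6 / 1000000000 = 12

12


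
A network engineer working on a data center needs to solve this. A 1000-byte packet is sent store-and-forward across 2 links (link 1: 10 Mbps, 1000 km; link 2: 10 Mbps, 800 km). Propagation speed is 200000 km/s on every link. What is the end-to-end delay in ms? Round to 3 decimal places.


Packet = 1000 bytes = 8000 bits. Store-and-forward: sum (t_trans + t_prop) per link.
Link 1: t_trans = 8000/(10*10^6) s = 0.8000 ms; t_prop = 1000/200000 s = 5.0000 ms; subtotal = 5.8000 ms
Link 2: t_trans = 8000/(10*10^6) s = 0.8000 ms; t_prop = 800/200000 s = 4.0000 ms; subtotal = 4.8000 ms
End-to-end = 5.8000 + 4.8000 = 10.6000 ms -> 10.600 ms (3 dp)

10.600


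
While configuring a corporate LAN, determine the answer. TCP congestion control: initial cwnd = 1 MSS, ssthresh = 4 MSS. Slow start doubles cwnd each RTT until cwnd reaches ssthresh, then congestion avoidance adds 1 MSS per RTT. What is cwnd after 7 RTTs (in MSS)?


RTT 0: cwnd = 1 MSS (initial)
RTT 1: cwnd = 2 MSS (slow start, doubled)
RTT 2: cwnd = 4 MSS (slow start, doubled)
RTT 3: cwnd = 5 MSS (congestion avoidance, +1)
RTT 4: cwnd = 6 MSS (congestion avoidance, +1)
RTT 5: cwnd = 7 MSS (congestion avoidance, +1)
RTT 6: cwnd = 8 MSS (congestion avoidance, +1)
RTT 7: cwnd = 9 MSS (congestion avoidance, +1)

9


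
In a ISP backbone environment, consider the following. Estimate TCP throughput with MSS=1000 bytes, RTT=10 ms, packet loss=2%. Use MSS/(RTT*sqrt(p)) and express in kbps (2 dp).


Given: MSS = 1000 bytes, RTT = 10 ms, loss = 2%
RTT in seconds = 10 / 1000 = 0.01
Loss rate = 2% = 0.02
sqrt(loss) = sqrt(0.02) = 0.141421356237
Throughput (bytes/s) = 1000 / (0.01 * 0.141421356237) = 707106.7812
Throughput (kbps) = 707106.7812 * 8 / 1000 = 5656.854249 -> 5656.85 kbps (2 dp)

5656.85


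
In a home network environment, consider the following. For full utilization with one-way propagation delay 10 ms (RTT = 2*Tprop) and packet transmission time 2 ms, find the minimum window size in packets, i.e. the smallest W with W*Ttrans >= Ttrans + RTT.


Given: Ttrans = 2 ms, RTT = 20 ms (= 2 * Tprop, Tprop = 10 ms)
Time until first ACK returns = Ttrans + RTT = 2 + 20 = 22 ms
Need W * Ttrans >= Ttrans + RTT  ->  W >= (Ttrans + RTT) / Ttrans
(Ttrans + RTT) / Ttrans = 22 / 2 = 11
W_min = ceil(11) = 11

11


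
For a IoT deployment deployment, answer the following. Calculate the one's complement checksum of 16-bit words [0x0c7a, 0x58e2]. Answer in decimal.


Given words: [0x0c7a, 0x58e2]
Step 1: Sum all words
Raw sum = 3194 + 22754 = 25948
One's complement = ~25948 & 0xFFFF = 39587

39587


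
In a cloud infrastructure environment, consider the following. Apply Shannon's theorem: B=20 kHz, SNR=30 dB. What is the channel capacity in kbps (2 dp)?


Given: B = 20 kHz, SNR = 30 dB
SNR linear = 10^(30/10) = 1000
1 + SNR = 1001
log2(1001) = 9.9672262588
C = 20 * 1000 * 9.9672262588 = 199344.5252 bps
C = 199.344525 kbps -> 199.34 kbps (2 dp)

199.34


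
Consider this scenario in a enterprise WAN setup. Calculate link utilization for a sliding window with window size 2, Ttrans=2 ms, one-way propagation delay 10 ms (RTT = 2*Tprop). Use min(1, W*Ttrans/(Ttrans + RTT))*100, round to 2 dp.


Given: W = 2, Ttrans = 2 ms, RTT = 20 ms (= 2 * Tprop, Tprop = 10 ms)
Cycle time = Ttrans + RTT = 2 + 20 = 22 ms (first packet sent until its ACK returns)
W * Ttrans = 2 * 2 = 4 ms of sending per cycle
W * Ttrans / (Ttrans + RTT) = 4 / 22 = 0.181818
U = min(1, 0.181818) = 0.181818
U% = 18.18%

18.18


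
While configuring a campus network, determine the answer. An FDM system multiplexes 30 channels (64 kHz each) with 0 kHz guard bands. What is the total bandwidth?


Given: 30 channels, 64 kHz each, guard = 0 kHz
Channel bandwidth = 30 * 64 = 1920 kHz
Guard bands = 29 gaps * 0 kHz = 0 kHz
Total = 1920 + 0 = 1920 kHz

1920


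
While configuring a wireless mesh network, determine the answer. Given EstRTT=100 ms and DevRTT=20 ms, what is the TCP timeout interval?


Given: EstRTT = 100 ms, DevRTT = 20 ms
Timeout = EstRTT + 4 * DevRTT
4 * DevRTT = 4 * 20 = 80
Timeout = 100 + 80 = 180 ms

180


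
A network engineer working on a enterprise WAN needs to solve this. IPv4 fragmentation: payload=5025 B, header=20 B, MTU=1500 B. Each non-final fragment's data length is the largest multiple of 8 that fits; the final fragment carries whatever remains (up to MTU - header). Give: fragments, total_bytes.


Max data per non-final fragment = floor((MTU - header)/8)*8 = floor((1500 - 20)/8)*8 = floor(1480/8)*8 = 1480 B
Final fragment needs no 8-byte alignment: it can carry up to MTU - header = 1480 B
Non-final fragments needed = ceil((payload - 1480) / 1480) = ceil(3545/1480) = ceil(2.3953) = 3
Number of fragments = 3 + 1 = 4
Fragment sizes (data): 3 * 1480 B + 585 B (last, 585 <= 1480 OK)
Total bytes sent = payload + n_frags * header = 5025 + 4*20 = 5025 + 80 = 5105 B

4, 5105


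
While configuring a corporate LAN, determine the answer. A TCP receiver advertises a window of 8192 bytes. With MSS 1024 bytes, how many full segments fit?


Given: RWND = 8192 bytes, MSS = 1024 bytes
Full segments = floor(RWND / MSS)
Full segments = floor(8192 / 1024)
Full segments = floor(8.0) = 8

8


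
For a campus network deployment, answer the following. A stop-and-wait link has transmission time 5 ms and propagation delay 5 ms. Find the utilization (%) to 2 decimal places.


Given: Ttrans = 5 ms, Tprop = 5 ms
RTT = 2 * Tprop = 2 * 5 = 10 ms
U = Ttrans / (Ttrans + RTT)
U = 5 / (5 + 10)
U = 5 / 15 = 0.333333
U% = 33.33%

33.33


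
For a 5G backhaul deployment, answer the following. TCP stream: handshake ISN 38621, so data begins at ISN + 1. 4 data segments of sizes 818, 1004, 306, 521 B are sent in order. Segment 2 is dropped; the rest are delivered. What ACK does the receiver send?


SYN uses sequence number 38621; first data byte = ISN + 1 = 38622.
Segment 1: SEQ = 38622, len = 818 B, covers [38622, 39439]
Segment 2: SEQ = 39440, len = 1004 B, covers [39440, 40443] [LOST]
Segment 3: SEQ = 40444, len = 306 B, covers [40444, 40749]
Segment 4: SEQ = 40750, len = 521 B, covers [40750, 41270]
In-order data received: bytes [38622, 39439] (segments 1..1).
Segment 2 missing -> gap begins at byte 39440; later segments buffered out of order.
Cumulative ACK = next expected in-order byte = 38622 + 818 = 39440

39440


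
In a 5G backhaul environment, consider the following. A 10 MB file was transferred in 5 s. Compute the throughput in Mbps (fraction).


Given: file = 10 MB, time = 5 s
File in Mb = 10 * 8 = 80 Mb
Throughput = 80 / 5 Mbps
Throughput = 16 Mbps

16


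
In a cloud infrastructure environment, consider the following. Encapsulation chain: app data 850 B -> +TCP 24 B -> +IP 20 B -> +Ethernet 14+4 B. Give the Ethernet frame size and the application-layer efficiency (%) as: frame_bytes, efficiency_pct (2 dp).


TCP segment = 850 + 24 = 874 B
IP packet = 874 + 20 = 894 B
Ethernet frame = 894 + 14 + 4 = 912 B
Efficiency = app / frame = 850 / 912 = 0.932018 = 93.2018% -> 93.20% (2 dp)

912, 93.20


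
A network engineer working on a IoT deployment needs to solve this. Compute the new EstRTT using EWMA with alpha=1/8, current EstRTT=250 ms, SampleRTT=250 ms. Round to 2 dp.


Given: EstRTT = 250 ms, SampleRTT = 250 ms, alpha = 1/8
New EstRTT = (1 - alpha) * EstRTT + alpha * SampleRTT
(7/8) * 250 = 218.75
(1/8) * 250 = 31.25
New EstRTT = 218.75 + 31.25 = 250 ms -> 250.00 ms (2 dp)

250.00


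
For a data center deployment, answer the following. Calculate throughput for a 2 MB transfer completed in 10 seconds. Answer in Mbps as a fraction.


Given: file = 2 MB, time = 10 s
File in Mb = 2 * 8 = 16 Mb
Throughput = 16 / 10 Mbps
Throughput = 8/5 Mbps

8/5


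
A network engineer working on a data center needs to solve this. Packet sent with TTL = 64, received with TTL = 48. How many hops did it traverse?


Given: initial TTL = 64, received TTL = 48
Hops = initial TTL - received TTL
Hops = 64 - 48 = 16

16


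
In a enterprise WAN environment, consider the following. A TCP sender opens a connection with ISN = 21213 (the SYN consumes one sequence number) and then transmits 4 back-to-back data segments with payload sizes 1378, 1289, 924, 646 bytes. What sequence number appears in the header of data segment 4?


The SYN occupies sequence number ISN = 21213, so the first data byte is ISN + 1 = 21214.
SEQ of data segment i = (ISN + 1) + sum of payload sizes of segments 1..i-1.
Segment 1: SEQ = 21214, payload = 1378 bytes
Segment 2: SEQ = 22592, payload = 1289 bytes
Segment 3: SEQ = 23881, payload = 924 bytes
Segment 4: SEQ = 24805, payload = 646 bytes
SEQ of segment 4 = 21214 + 1378 + 1289 + 924 = 24805

24805


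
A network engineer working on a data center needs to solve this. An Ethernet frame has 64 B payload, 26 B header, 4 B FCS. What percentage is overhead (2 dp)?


Given: payload = 64 B, header = 26 B, trailer = 4 B
Overhead bytes = header + trailer = 26 + 4 = 30
Total frame = payload + overhead = 64 + 30 = 94
Overhead % = 30 / 94 * 100 = 31.9149% -> 31.91% (2 dp)

31.91


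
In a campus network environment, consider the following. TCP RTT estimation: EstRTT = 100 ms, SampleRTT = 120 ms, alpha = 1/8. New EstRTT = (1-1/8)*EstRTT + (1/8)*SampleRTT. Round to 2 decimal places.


Given: EstRTT = 100 ms, SampleRTT = 120 ms, alpha = 1/8
New EstRTT = (1 - alpha) * EstRTT + alpha * SampleRTT
(7/8) * 100 = 87.5
(1/8) * 120 = 15
New EstRTT = 87.5 + 15 = 102.5 ms -> 102.50 ms (2 dp)

102.50


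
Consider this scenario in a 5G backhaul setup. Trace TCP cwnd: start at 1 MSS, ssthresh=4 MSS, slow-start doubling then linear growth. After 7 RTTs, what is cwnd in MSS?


RTT 0: cwnd = 1 MSS (initial)
RTT 1: cwnd = 2 MSS (slow start, doubled)
RTT 2: cwnd = 4 MSS (slow start, doubled)
RTT 3: cwnd = 5 MSS (congestion avoidance, +1)
RTT 4: cwnd = 6 MSS (congestion avoidance, +1)
RTT 5: cwnd = 7 MSS (congestion avoidance, +1)
RTT 6: cwnd = 8 MSS (congestion avoidance, +1)
RTT 7: cwnd = 9 MSS (congestion avoidance, +1)

9


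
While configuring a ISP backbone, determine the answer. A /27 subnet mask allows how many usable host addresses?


Given: subnet mask /27
Host bits = 32 - 27 = 5
Total addresses = 2^5 = 32
Usable hosts = 32 - 2 (network + broadcast) = 30

30


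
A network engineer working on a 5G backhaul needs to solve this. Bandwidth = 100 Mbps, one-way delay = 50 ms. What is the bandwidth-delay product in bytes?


Given: bandwidth = 100 Mbps, delay = 50 ms
BDP in bits = 100 * 10^6 * 50 / 1000
BDP in bits = 5000000
BDP in bytes = 5000000 / 8 = 625000

625000


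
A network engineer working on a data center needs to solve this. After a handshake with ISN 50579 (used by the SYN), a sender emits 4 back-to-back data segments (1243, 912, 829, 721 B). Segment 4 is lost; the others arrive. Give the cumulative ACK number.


SYN uses sequence number 50579; first data byte = ISN + 1 = 50580.
Segment 1: SEQ = 50580, len = 1243 B, covers [50580, 51822]
Segment 2: SEQ = 51823, len = 912 B, covers [51823, 52734]
Segment 3: SEQ = 52735, len = 829 B, covers [52735, 53563]
Segment 4: SEQ = 53564, len = 721 B, covers [53564, 54284] [LOST]
In-order data received: bytes [50580, 53563] (segments 1..3).
Segment 4 missing -> gap begins at byte 53564.
Cumulative ACK = next expected in-order byte = 50580 + 1243 + 912 + 829 = 53564

53564


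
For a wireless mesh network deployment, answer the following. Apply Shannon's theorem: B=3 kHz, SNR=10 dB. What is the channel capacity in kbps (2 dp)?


Given: B = 3 kHz, SNR = 10 dB
SNR linear = 10^(10/10) = 10
1 + SNR = 11
log2(11) = 3.4594316186
C = 3 * 1000 * 3.4594316186 = 10378.2949 bps
C = 10.378295 kbps -> 10.38 kbps (2 dp)

10.38


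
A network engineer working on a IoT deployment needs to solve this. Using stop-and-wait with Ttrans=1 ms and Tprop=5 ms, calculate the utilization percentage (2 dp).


Given: Ttrans = 1 ms, Tprop = 5 ms
RTT = 2 * Tprop = 2 * 5 = 10 ms
U = Ttrans / (Ttrans + RTT)
U = 1 / (1 + 10)
U = 1 / 11 = 0.090909
U% = 9.09%

9.09


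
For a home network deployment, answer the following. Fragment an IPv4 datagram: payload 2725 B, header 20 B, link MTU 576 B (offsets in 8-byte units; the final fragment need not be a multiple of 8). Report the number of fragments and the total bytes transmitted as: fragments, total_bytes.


Max data per non-final fragment = floor((MTU - header)/8)*8 = floor((576 - 20)/8)*8 = floor(556/8)*8 = 552 B
Final fragment needs no 8-byte alignment: it can carry up to MTU - header = 556 B
Non-final fragments needed = ceil((payload - 556) / 552) = ceil(2169/552) = ceil(3.9293) = 4
Number of fragments = 4 + 1 = 5
Fragment sizes (data): 4 * 552 B + 517 B (last, 517 <= 556 OK)
Total bytes sent = payload + n_frags * header = 2725 + 5*20 = 2725 + 100 = 2825 B

5, 2825


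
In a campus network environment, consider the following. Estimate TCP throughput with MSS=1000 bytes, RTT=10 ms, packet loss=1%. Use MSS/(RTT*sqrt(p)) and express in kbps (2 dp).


Given: MSS = 1000 bytes, RTT = 10 ms, loss = 1%
RTT in seconds = 10 / 1000 = 0.01
Loss rate = 1% = 0.01
sqrt(loss) = sqrt(0.01) = 0.1
Throughput (bytes/s) = 1000 / (0.01 * 0.1) = 1000000.0000
Throughput (kbps) = 1000000.0000 * 8 / 1000 = 8000.000000 -> 8000.00 kbps (2 dp)

8000.00


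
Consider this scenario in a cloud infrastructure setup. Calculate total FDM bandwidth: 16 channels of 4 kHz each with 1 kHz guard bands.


Given: 16 channels, 4 kHz each, guard = 1 kHz
Channel bandwidth = 16 * 4 = 64 kHz
Guard bands = 15 gaps * 1 kHz = 15 kHz
Total = 64 + 15 = 79 kHz

79


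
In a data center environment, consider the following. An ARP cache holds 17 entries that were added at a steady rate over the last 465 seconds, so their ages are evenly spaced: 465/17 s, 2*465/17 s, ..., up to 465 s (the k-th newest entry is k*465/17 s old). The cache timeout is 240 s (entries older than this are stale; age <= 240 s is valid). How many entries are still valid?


Ages are k * 465/17 s for k = 1..17 (spacing = 27.3529 s).
Entry k is valid iff k * 465/17 <= 240 iff k <= 17 * 240 / 465 = 8.7742
n_valid = floor(8.7742) = 8
(n_stale = 17 - 8 = 9)

8


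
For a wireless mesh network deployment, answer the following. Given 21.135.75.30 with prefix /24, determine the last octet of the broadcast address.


Given: IP = 21.135.75.30, prefix = /24
Host bits = 32 - 24 = 8
Network last octet = 30 AND mask = 0
Host part size = 2^8 - 1 = 255
Broadcast last octet = 0 OR 255 = 255

255


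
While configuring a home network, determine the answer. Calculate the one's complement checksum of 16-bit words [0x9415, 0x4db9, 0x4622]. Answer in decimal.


Given words: [0x9415, 0x4db9, 0x4622]
Step 1: Sum all words
Raw sum = 37909 + 19897 + 17954 = 75760
Step 2: Fold carry: (10224 + 1) = 10225
One's complement = ~10225 & 0xFFFF = 55310

55310


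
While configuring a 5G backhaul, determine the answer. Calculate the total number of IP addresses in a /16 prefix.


Given: CIDR prefix /16
Host bits = 32 - 16 = 16
Total addresses = 2^16 = 65536

65536


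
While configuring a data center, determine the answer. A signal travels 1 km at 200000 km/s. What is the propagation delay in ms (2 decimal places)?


Given: distance = 1 km, speed = 200000 km/s
Delay = distance / speed = 1 / 200000 seconds
Delay in ms = 1 * 1000 / 200000
Delay = 0.0050 ms
Rounded to 2 dp = 0.01 ms

0.01


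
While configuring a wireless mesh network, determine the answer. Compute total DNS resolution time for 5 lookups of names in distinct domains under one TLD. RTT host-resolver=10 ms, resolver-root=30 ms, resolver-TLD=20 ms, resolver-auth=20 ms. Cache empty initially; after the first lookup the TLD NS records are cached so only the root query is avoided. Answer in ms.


Lookup 1 (cold cache): local + root + TLD + auth = 10 + 30 + 20 + 20 = 80 ms
Lookups 2..5 (TLD NS cached -> skip root; new domain -> still ask TLD and auth): local + TLD + auth = 10 + 20 + 20 = 50 ms each
Remaining 4 lookups: 4 * 50 = 200 ms
Total = 80 + 200 = 280 ms

280


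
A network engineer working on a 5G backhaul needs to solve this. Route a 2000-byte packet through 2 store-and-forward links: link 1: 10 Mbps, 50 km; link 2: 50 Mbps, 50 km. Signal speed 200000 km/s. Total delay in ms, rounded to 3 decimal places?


Packet = 2000 bytes = 16000 bits. Store-and-forward: sum (t_trans + t_prop) per link.
Link 1: t_trans = 16000/(10*10^6) s = 1.6000 ms; t_prop = 50/200000 s = 0.2500 ms; subtotal = 1.8500 ms
Link 2: t_trans = 16000/(50*10^6) s = 0.3200 ms; t_prop = 50/200000 s = 0.2500 ms; subtotal = 0.5700 ms
End-to-end = 1.8500 + 0.5700 = 2.4200 ms -> 2.420 ms (3 dp)

2.420


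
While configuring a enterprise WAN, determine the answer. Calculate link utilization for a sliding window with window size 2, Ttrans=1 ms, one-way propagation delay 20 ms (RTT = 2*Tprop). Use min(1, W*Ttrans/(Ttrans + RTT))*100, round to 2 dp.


Given: W = 2, Ttrans = 1 ms, RTT = 40 ms (= 2 * Tprop, Tprop = 20 ms)
Cycle time = Ttrans + RTT = 1 + 40 = 41 ms (first packet sent until its ACK returns)
W * Ttrans = 2 * 1 = 2 ms of sending per cycle
W * Ttrans / (Ttrans + RTT) = 2 / 41 = 0.048780
U = min(1, 0.048780) = 0.048780
U% = 4.88%

4.88


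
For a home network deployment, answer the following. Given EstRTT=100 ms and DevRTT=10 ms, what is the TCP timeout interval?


Given: EstRTT = 100 ms, DevRTT = 10 ms
Timeout = EstRTT + 4 * DevRTT
4 * DevRTT = 4 * 10 = 40
Timeout = 100 + 40 = 140 ms

140


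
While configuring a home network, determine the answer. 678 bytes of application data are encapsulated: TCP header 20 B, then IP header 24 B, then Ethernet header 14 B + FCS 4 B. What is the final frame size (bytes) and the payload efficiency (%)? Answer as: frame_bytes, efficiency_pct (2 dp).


TCP segment = 678 + 20 = 698 B
IP packet = 698 + 24 = 722 B
Ethernet frame = 722 + 14 + 4 = 740 B
Efficiency = app / frame = 678 / 740 = 0.916216 = 91.6216% -> 91.62% (2 dp)

740, 91.62


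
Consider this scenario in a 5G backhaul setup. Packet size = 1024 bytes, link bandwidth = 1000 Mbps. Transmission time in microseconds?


Given: packet = 1024 bytes, bandwidth = 1000 Mbps
Packet in bits = 1024 * 8 = 8192 bits
Bandwidth = 1000 * 10^6 = 1000000000 bps
Time = 8192 / 1000000000 seconds
Time in us = 8192 * 10^6 / 1000000000 = 8.192

8.192


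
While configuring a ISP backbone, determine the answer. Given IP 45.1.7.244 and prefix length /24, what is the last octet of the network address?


Given: IP = 45.1.7.244, prefix = /24
Subnet mask = 255.255.255.0
Last octet of IP: 244
Last octet of mask: 0
Network last octet = 244 AND 0 = 0

0


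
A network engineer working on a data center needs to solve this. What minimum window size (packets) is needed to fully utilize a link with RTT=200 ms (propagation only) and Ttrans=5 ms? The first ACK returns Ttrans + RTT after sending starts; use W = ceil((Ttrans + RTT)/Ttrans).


Given: Ttrans = 5 ms, RTT = 200 ms (= 2 * Tprop, Tprop = 100 ms)
Time until first ACK returns = Ttrans + RTT = 5 + 200 = 205 ms
Need W * Ttrans >= Ttrans + RTT  ->  W >= (Ttrans + RTT) / Ttrans
(Ttrans + RTT) / Ttrans = 205 / 5 = 41
W_min = ceil(41) = 41

41


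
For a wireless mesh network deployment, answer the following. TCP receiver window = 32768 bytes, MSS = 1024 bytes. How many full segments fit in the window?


Given: RWND = 32768 bytes, MSS = 1024 bytes
Full segments = floor(RWND / MSS)
Full segments = floor(32768 / 1024)
Full segments = floor(32.0) = 32

32


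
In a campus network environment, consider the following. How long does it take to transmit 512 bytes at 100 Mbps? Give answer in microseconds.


Given: packet = 512 bytes, bandwidth = 100 Mbps
Packet in bits = 512 * 8 = 4096 bits
Bandwidth = 100 * 10^6 = 100000000 bps
Time = 4096 / 100000000 seconds
Time in us = 4096 * 10^6 / 100000000 = 40.96

40.96


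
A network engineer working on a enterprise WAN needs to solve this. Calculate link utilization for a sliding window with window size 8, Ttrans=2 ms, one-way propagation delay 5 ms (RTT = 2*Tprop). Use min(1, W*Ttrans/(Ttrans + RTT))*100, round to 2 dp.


Given: W = 8, Ttrans = 2 ms, RTT = 10 ms (= 2 * Tprop, Tprop = 5 ms)
Cycle time = Ttrans + RTT = 2 + 10 = 12 ms (first packet sent until its ACK returns)
W * Ttrans = 8 * 2 = 16 ms of sending per cycle
W * Ttrans / (Ttrans + RTT) = 16 / 12 = 1.333333
U = min(1, 1.333333) = 1.000000
U% = 100.00%

100.00


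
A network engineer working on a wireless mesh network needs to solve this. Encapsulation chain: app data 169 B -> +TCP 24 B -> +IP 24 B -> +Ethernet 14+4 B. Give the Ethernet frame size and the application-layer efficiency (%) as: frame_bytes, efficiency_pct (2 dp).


TCP segment = 169 + 24 = 193 B
IP packet = 193 + 24 = 217 B
Ethernet frame = 217 + 14 + 4 = 235 B
Efficiency = app / frame = 169 / 235 = 0.719149 = 71.9149% -> 71.91% (2 dp)

235, 71.91


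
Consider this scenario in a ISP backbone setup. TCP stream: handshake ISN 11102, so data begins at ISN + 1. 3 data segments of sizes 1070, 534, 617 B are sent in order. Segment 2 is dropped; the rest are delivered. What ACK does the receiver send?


SYN uses sequence number 11102; first data byte = ISN + 1 = 11103.
Segment 1: SEQ = 11103, len = 1070 B, covers [11103, 12172]
Segment 2: SEQ = 12173, len = 534 B, covers [12173, 12706] [LOST]
Segment 3: SEQ = 12707, len = 617 B, covers [12707, 13323]
In-order data received: bytes [11103, 12172] (segments 1..1).
Segment 2 missing -> gap begins at byte 12173; later segments buffered out of order.
Cumulative ACK = next expected in-order byte = 11103 + 1070 = 12173

12173


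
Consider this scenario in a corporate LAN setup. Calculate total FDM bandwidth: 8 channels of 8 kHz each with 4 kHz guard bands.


Given: 8 channels, 8 kHz each, guard = 4 kHz
Channel bandwidth = 8 * 8 = 64 kHz
Guard bands = 7 gaps * 4 kHz = 28 kHz
Total = 64 + 28 = 92 kHz

92


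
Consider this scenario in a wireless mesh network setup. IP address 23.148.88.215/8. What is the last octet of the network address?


Given: IP = 23.148.88.215, prefix = /8
Subnet mask = 255.0.0.0
Last octet of IP: 215
Last octet of mask: 0
Network last octet = 215 AND 0 = 0

0


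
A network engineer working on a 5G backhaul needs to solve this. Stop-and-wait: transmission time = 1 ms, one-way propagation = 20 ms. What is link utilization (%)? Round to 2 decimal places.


Given: Ttrans = 1 ms, Tprop = 20 ms
RTT = 2 * Tprop = 2 * 20 = 40 ms
U = Ttrans / (Ttrans + RTT)
U = 1 / (1 + 40)
U = 1 / 41 = 0.02439
U% = 2.44%

2.44


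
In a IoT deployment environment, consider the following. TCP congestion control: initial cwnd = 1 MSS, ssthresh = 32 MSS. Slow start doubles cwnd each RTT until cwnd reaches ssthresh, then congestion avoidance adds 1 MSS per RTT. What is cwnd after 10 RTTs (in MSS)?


RTT 0: cwnd = 1 MSS (initial)
RTT 1: cwnd = 2 MSS (slow start, doubled)
RTT 2: cwnd = 4 MSS (slow start, doubled)
RTT 3: cwnd = 8 MSS (slow start, doubled)
RTT 4: cwnd = 16 MSS (slow start, doubled)
RTT 5: cwnd = 32 MSS (slow start, doubled)
RTT 6: cwnd = 33 MSS (congestion avoidance, +1)
RTT 7: cwnd = 34 MSS (congestion avoidance, +1)
RTT 8: cwnd = 35 MSS (congestion avoidance, +1)
RTT 9: cwnd = 36 MSS (congestion avoidance, +1)
RTT 10: cwnd = 37 MSS (congestion avoidance, +1)

37


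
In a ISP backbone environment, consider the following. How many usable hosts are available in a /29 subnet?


Given: subnet mask /29
Host bits = 32 - 29 = 3
Total addresses = 2^3 = 8
Usable hosts = 8 - 2 (network + broadcast) = 6

6


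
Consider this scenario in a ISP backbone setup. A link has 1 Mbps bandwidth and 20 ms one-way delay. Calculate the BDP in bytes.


Given: bandwidth = 1 Mbps, delay = 20 ms
BDP in bits = 1 * 10^6 * 20 / 1000
BDP in bits = 20000
BDP in bytes = 20000 / 8 = 2500

2500


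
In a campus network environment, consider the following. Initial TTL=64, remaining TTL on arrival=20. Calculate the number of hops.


Given: initial TTL = 64, received TTL = 20
Hops = initial TTL - received TTL
Hops = 64 - 20 = 44

44


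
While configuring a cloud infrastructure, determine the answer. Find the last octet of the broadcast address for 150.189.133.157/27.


Given: IP = 150.189.133.157, prefix = /27
Host bits = 32 - 27 = 5
Network last octet = 157 AND mask = 128
Host part size = 2^5 - 1 = 31
Broadcast last octet = 128 OR 31 = 159

159


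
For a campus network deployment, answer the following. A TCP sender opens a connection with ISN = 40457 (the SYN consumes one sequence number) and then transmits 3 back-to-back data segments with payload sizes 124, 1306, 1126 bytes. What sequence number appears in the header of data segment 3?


The SYN occupies sequence number ISN = 40457, so the first data byte is ISN + 1 = 40458.
SEQ of data segment i = (ISN + 1) + sum of payload sizes of segments 1..i-1.
Segment 1: SEQ = 40458, payload = 124 bytes
Segment 2: SEQ = 40582, payload = 1306 bytes
Segment 3: SEQ = 41888, payload = 1126 bytes
SEQ of segment 3 = 40458 + 124 + 1306 = 41888

41888


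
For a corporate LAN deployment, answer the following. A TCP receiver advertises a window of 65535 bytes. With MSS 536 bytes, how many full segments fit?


Given: RWND = 65535 bytes, MSS = 536 bytes
Full segments = floor(RWND / MSS)
Full segments = floor(65535 / 536)
Full segments = floor(122.2668) = 122

122


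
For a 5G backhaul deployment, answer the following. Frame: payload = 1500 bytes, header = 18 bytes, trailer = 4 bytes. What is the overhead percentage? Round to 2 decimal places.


Given: payload = 1500 B, header = 18 B, trailer = 4 B
Overhead bytes = header + trailer = 18 + 4 = 22
Total frame = payload + overhead = 1500 + 22 = 1522
Overhead % = 22 / 1522 * 100 = 1.4455% -> 1.45% (2 dp)

1.45


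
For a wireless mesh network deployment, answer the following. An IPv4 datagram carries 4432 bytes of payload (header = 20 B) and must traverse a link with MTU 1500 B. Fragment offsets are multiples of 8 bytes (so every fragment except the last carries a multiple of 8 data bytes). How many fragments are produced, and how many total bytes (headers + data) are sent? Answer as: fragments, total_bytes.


Max data per non-final fragment = floor((MTU - header)/8)*8 = floor((1500 - 20)/8)*8 = floor(1480/8)*8 = 1480 B
Final fragment needs no 8-byte alignment: it can carry up to MTU - header = 1480 B
Non-final fragments needed = ceil((payload - 1480) / 1480) = ceil(2952/1480) = ceil(1.9946) = 2
Number of fragments = 2 + 1 = 3
Fragment sizes (data): 2 * 1480 B + 1472 B (last, 1472 <= 1480 OK)
Total bytes sent = payload + n_frags * header = 4432 + 3*20 = 4432 + 60 = 4492 B

3, 4492


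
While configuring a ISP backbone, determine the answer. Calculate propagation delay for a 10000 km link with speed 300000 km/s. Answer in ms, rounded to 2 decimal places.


Given: distance = 10000 km, speed = 300000 km/s
Delay = distance / speed = 10000 / 300000 seconds
Delay in ms = 10000 * 1000 / 300000
Delay = 33.3333 ms
Rounded to 2 dp = 33.33 ms

33.33


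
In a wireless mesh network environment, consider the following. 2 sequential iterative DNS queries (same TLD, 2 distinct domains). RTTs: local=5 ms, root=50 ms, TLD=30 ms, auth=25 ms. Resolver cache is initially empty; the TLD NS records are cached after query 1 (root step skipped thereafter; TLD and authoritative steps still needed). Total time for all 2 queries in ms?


Lookup 1 (cold cache): local + root + TLD + auth = 5 + 50 + 30 + 25 = 110 ms
Lookups 2..2 (TLD NS cached -> skip root; new domain -> still ask TLD and auth): local + TLD + auth = 5 + 30 + 25 = 60 ms each
Remaining 1 lookups: 1 * 60 = 60 ms
Total = 110 + 60 = 170 ms

170


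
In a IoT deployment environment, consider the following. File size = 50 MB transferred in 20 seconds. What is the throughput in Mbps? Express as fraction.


Given: file = 50 MB, time = 20 s
File in Mb = 50 * 8 = 400 Mb
Throughput = 400 / 20 Mbps
Throughput = 20 Mbps

20


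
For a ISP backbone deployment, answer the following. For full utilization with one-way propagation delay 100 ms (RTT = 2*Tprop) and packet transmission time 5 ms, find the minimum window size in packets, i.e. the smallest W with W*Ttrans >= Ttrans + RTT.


Given: Ttrans = 5 ms, RTT = 200 ms (= 2 * Tprop, Tprop = 100 ms)
Time until first ACK returns = Ttrans + RTT = 5 + 200 = 205 ms
Need W * Ttrans >= Ttrans + RTT  ->  W >= (Ttrans + RTT) / Ttrans
(Ttrans + RTT) / Ttrans = 205 / 5 = 41
W_min = ceil(41) = 41

41


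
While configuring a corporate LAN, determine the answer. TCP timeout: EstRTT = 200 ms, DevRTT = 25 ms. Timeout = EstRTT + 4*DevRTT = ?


Given: EstRTT = 200 ms, DevRTT = 25 ms
Timeout = EstRTT + 4 * DevRTT
4 * DevRTT = 4 * 25 = 100
Timeout = 200 + 100 = 300 ms

300


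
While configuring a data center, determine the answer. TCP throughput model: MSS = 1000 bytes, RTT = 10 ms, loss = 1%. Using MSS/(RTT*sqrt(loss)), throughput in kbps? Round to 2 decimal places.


Given: MSS = 1000 bytes, RTT = 10 ms, loss = 1%
RTT in seconds = 10 / 1000 = 0.01
Loss rate = 1% = 0.01
sqrt(loss) = sqrt(0.01) = 0.1
Throughput (bytes/s) = 1000 / (0.01 * 0.1) = 1000000.0000
Throughput (kbps) = 1000000.0000 * 8 / 1000 = 8000.000000 -> 8000.00 kbps (2 dp)

8000.00


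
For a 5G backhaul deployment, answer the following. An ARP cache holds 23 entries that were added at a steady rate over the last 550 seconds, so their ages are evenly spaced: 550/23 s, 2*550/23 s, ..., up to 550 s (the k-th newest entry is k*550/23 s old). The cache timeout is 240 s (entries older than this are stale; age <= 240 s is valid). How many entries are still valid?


Ages are k * 550/23 s for k = 1..23 (spacing = 23.9130 s).
Entry k is valid iff k * 550/23 <= 240 iff k <= 23 * 240 / 550 = 10.0364
n_valid = floor(10.0364) = 10
(n_stale = 23 - 10 = 13)

10


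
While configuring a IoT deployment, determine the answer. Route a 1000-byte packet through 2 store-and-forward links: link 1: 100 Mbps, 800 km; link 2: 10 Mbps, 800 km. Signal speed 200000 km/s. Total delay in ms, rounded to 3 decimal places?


Packet = 1000 bytes = 8000 bits. Store-and-forward: sum (t_trans + t_prop) per link.
Link 1: t_trans = 8000/(100*10^6) s = 0.0800 ms; t_prop = 800/200000 s = 4.0000 ms; subtotal = 4.0800 ms
Link 2: t_trans = 8000/(10*10^6) s = 0.8000 ms; t_prop = 800/200000 s = 4.0000 ms; subtotal = 4.8000 ms
End-to-end = 4.0800 + 4.8000 = 8.8800 ms -> 8.880 ms (3 dp)

8.880


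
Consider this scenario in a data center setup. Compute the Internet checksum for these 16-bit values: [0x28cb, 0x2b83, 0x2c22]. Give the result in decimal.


Given words: [0x28cb, 0x2b83, 0x2c22]
Step 1: Sum all words
Raw sum = 10443 + 11139 + 11298 = 32880
One's complement = ~32880 & 0xFFFF = 32655

32655


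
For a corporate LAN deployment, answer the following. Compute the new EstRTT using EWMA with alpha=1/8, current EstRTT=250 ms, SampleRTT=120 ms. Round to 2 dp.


Given: EstRTT = 250 ms, SampleRTT = 120 ms, alpha = 1/8
New EstRTT = (1 - alpha) * EstRTT + alpha * SampleRTT
(7/8) * 250 = 218.75
(1/8) * 120 = 15
New EstRTT = 218.75 + 15 = 233.75 ms -> 233.75 ms (2 dp)

233.75


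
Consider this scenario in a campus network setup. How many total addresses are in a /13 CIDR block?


Given: CIDR prefix /13
Host bits = 32 - 13 = 19
Total addresses = 2^19 = 524288

524288


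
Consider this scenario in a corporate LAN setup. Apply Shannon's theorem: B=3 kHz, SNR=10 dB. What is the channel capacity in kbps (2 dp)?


Given: B = 3 kHz, SNR = 10 dB
SNR linear = 10^(10/10) = 10
1 + SNR = 11
log2(11) = 3.4594316186
C = 3 * 1000 * 3.4594316186 = 10378.2949 bps
C = 10.378295 kbps -> 10.38 kbps (2 dp)

10.38


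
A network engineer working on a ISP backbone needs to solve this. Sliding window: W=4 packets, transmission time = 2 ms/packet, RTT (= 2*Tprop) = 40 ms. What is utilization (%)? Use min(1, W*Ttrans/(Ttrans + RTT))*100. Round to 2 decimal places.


Given: W = 4, Ttrans = 2 ms, RTT = 40 ms (= 2 * Tprop, Tprop = 20 ms)
Cycle time = Ttrans + RTT = 2 + 40 = 42 ms (first packet sent until its ACK returns)
W * Ttrans = 4 * 2 = 8 ms of sending per cycle
W * Ttrans / (Ttrans + RTT) = 8 / 42 = 0.190476
U = min(1, 0.190476) = 0.190476
U% = 19.05%

19.05


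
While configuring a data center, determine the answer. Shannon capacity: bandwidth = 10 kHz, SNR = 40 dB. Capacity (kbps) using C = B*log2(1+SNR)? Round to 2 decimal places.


Given: B = 10 kHz, SNR = 40 dB
SNR linear = 10^(40/10) = 10000
1 + SNR = 10001
log2(10001) = 13.2878566418
C = 10 * 1000 * 13.2878566418 = 132878.5664 bps
C = 132.878566 kbps -> 132.88 kbps (2 dp)

132.88


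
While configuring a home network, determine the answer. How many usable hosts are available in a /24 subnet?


Given: subnet mask /24
Host bits = 32 - 24 = 8
Total addresses = 2^8 = 256
Usable hosts = 256 - 2 (network + broadcast) = 254

254


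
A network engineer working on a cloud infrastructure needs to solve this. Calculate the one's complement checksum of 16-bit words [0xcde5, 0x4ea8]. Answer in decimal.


Given words: [0xcde5, 0x4ea8]
Step 1: Sum all words
Raw sum = 52709 + 20136 = 72845
Step 2: Fold carry: (7309 + 1) = 7310
One's complement = ~7310 & 0xFFFF = 58225

58225


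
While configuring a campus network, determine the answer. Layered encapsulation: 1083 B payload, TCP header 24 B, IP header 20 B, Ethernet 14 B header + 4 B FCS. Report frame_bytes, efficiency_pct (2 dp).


TCP segment = 1083 + 24 = 1107 B
IP packet = 1107 + 20 = 1127 B
Ethernet frame = 1127 + 14 + 4 = 1145 B
Efficiency = app / frame = 1083 / 1145 = 0.945852 = 94.5852% -> 94.59% (2 dp)

1145, 94.59


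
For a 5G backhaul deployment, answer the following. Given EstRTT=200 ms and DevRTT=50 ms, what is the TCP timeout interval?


Given: EstRTT = 200 ms, DevRTT = 50 ms
Timeout = EstRTT + 4 * DevRTT
4 * DevRTT = 4 * 50 = 200
Timeout = 200 + 200 = 400 ms

400


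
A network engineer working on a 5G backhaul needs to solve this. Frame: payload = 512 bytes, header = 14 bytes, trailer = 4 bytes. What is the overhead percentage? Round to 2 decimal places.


Given: payload = 512 B, header = 14 B, trailer = 4 B
Overhead bytes = header + trailer = 14 + 4 = 18
Total frame = payload + overhead = 512 + 18 = 530
Overhead % = 18 / 530 * 100 = 3.3962% -> 3.40% (2 dp)

3.40


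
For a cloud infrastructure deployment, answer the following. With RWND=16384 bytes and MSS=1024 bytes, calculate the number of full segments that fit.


Given: RWND = 16384 bytes, MSS = 1024 bytes
Full segments = floor(RWND / MSS)
Full segments = floor(16384 / 1024)
Full segments = floor(16.0) = 16

16


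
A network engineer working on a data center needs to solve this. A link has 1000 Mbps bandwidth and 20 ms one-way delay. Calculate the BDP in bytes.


Given: bandwidth = 1000 Mbps, delay = 20 ms
BDP in bits = 1000 * 10^6 * 20 / 1000
BDP in bits = 20000000
BDP in bytes = 20000000 / 8 = 2500000

2500000


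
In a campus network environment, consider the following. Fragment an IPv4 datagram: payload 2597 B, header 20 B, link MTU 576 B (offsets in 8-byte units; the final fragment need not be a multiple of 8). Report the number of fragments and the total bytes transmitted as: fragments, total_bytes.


Max data per non-final fragment = floor((MTU - header)/8)*8 = floor((576 - 20)/8)*8 = floor(556/8)*8 = 552 B
Final fragment needs no 8-byte alignment: it can carry up to MTU - header = 556 B
Non-final fragments needed = ceil((payload - 556) / 552) = ceil(2041/552) = ceil(3.6975) = 4
Number of fragments = 4 + 1 = 5
Fragment sizes (data): 4 * 552 B + 389 B (last, 389 <= 556 OK)
Total bytes sent = payload + n_frags * header = 2597 + 5*20 = 2597 + 100 = 2697 B

5, 2697


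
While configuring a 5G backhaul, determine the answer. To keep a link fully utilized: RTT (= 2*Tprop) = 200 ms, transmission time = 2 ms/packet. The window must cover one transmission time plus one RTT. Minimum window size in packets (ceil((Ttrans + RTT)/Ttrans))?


Given: Ttrans = 2 ms, RTT = 200 ms (= 2 * Tprop, Tprop = 100 ms)
Time until first ACK returns = Ttrans + RTT = 2 + 200 = 202 ms
Need W * Ttrans >= Ttrans + RTT  ->  W >= (Ttrans + RTT) / Ttrans
(Ttrans + RTT) / Ttrans = 202 / 2 = 101
W_min = ceil(101) = 101

101


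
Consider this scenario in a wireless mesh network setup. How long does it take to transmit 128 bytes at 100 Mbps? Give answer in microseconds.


Given: packet = 128 bytes, bandwidth = 100 Mbps
Packet in bits = 128 * 8 = 1024 bits
Bandwidth = 100 * 10^6 = 100000000 bps
Time = 1024 / 100000000 seconds
Time in us = 1024 * 10^6 / 100000000 = 10.24

10.24


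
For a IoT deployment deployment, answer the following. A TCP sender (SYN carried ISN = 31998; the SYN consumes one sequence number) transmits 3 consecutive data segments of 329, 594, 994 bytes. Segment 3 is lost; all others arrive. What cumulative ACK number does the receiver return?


SYN uses sequence number 31998; first data byte = ISN + 1 = 31999.
Segment 1: SEQ = 31999, len = 329 B, covers [31999, 32327]
Segment 2: SEQ = 32328, len = 594 B, covers [32328, 32921]
Segment 3: SEQ = 32922, len = 994 B, covers [32922, 33915] [LOST]
In-order data received: bytes [31999, 32921] (segments 1..2).
Segment 3 missing -> gap begins at byte 32922.
Cumulative ACK = next expected in-order byte = 31999 + 329 + 594 = 32922

32922


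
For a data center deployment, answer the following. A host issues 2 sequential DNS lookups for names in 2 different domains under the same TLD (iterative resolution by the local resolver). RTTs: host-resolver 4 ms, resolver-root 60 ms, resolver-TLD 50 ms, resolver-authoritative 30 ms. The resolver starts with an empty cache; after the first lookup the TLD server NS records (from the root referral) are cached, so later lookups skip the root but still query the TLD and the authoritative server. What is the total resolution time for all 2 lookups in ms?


Lookup 1 (cold cache): local + root + TLD + auth = 4 + 60 + 50 + 30 = 144 ms
Lookups 2..2 (TLD NS cached -> skip root; new domain -> still ask TLD and auth): local + TLD + auth = 4 + 50 + 30 = 84 ms each
Remaining 1 lookups: 1 * 84 = 84 ms
Total = 144 + 84 = 228 ms

228


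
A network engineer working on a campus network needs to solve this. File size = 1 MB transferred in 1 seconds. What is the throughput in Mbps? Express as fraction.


Given: file = 1 MB, time = 1 s
File in Mb = 1 * 8 = 8 Mb
Throughput = 8 / 1 Mbps
Throughput = 8 Mbps

8


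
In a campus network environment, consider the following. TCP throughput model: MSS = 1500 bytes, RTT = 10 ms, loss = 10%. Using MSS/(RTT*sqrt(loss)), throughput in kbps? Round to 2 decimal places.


Given: MSS = 1500 bytes, RTT = 10 ms, loss = 10%
RTT in seconds = 10 / 1000 = 0.01
Loss rate = 10% = 0.1
sqrt(loss) = sqrt(0.1) = 0.316227766017
Throughput (bytes/s) = 1500 / (0.01 * 0.316227766017) = 474341.6490
Throughput (kbps) = 474341.6490 * 8 / 1000 = 3794.733192 -> 3794.73 kbps (2 dp)

3794.73


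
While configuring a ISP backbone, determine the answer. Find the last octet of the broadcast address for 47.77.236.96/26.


Given: IP = 47.77.236.96, prefix = /26
Host bits = 32 - 26 = 6
Network last octet = 96 AND mask = 64
Host part size = 2^6 - 1 = 63
Broadcast last octet = 64 OR 63 = 127

127


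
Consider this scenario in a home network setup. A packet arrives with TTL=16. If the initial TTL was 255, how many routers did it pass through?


Given: initial TTL = 255, received TTL = 16
Hops = initial TTL - received TTL
Hops = 255 - 16 = 239

239
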